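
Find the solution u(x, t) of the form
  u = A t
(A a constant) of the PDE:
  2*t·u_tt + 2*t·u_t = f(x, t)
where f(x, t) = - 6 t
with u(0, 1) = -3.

Substitute the ansatz u = A t into the left-hand side.
Derivatives of the ansatz:
  u_tt = 0
  u_t = A
Term by term:
  2*t·u_tt = 0
  2*t·u_t = 2 A t
So the left-hand side equals
  2 A t
This must equal f(x, t) = - 6 t identically.
Matching coefficients of the independent functions:
  [t]:  2 A = -6
Solving: A = -3.
Check against the point condition:
  u(0, 1) = -3  ⟹  A = -3  ✓
Hence u(x, t) = - 3 t.

Answer: u(x, t) = - 3 t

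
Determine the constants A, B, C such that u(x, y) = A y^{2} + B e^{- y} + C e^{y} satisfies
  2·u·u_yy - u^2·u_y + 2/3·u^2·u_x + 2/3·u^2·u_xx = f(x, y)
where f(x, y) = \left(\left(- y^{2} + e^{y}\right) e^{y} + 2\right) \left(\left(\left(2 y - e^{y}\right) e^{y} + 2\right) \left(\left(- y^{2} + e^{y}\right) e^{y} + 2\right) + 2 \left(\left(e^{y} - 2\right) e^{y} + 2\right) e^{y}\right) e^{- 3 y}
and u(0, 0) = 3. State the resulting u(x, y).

Substitute the ansatz u = A y^{2} + B e^{- y} + C e^{y} into the left-hand side.
Derivatives of the ansatz:
  u_yy = 2 A + B e^{- y} + C e^{y}
  u_y = 2 A y - B e^{- y} + C e^{y}
  u_x = 0
  u_xx = 0
Term by term:
  2·u·u_yy = 4 A^{2} y^{2} + 2 A B y^{2} e^{- y} + 4 A B e^{- y} + 2 A C y^{2} e^{y} + 4 A C e^{y} + 2 B^{2} e^{- 2 y} + 4 B C + 2 C^{2} e^{2 y}
  -u^2·u_y = - 2 A^{3} y^{5} + A^{2} B y^{4} e^{- y} - 4 A^{2} B y^{3} e^{- y} - A^{2} C y^{4} e^{y} - 4 A^{2} C y^{3} e^{y} + 2 A B^{2} y^{2} e^{- 2 y} - 2 A B^{2} y e^{- 2 y} - 4 A B C y - 2 A C^{2} y^{2} e^{2 y} - 2 A C^{2} y e^{2 y} + B^{3} e^{- 3 y} + B^{2} C e^{- y} - B C^{2} e^{y} - C^{3} e^{3 y}
  2/3·u^2·u_x = 0
  2/3·u^2·u_xx = 0
So the left-hand side equals
  - 2 A^{3} y^{5} + A^{2} B y^{4} e^{- y} - 4 A^{2} B y^{3} e^{- y} - A^{2} C y^{4} e^{y} - 4 A^{2} C y^{3} e^{y} + 4 A^{2} y^{2} + 2 A B^{2} y^{2} e^{- 2 y} - 2 A B^{2} y e^{- 2 y} - 4 A B C y + 2 A B y^{2} e^{- y} + 4 A B e^{- y} - 2 A C^{2} y^{2} e^{2 y} - 2 A C^{2} y e^{2 y} + 2 A C y^{2} e^{y} + 4 A C e^{y} + B^{3} e^{- 3 y} + B^{2} C e^{- y} + 2 B^{2} e^{- 2 y} - B C^{2} e^{y} + 4 B C - C^{3} e^{3 y} + 2 C^{2} e^{2 y}
This must equal f(x, y) identically; expanded, f = 2 y^{5} - y^{4} e^{y} + 2 y^{4} e^{- y} - 4 y^{3} e^{y} - 8 y^{3} e^{- y} + 2 y^{2} e^{2 y} - 2 y^{2} e^{y} + 4 y^{2} - 4 y^{2} e^{- y} - 8 y^{2} e^{- 2 y} + 2 y e^{2 y} + 8 y + 8 y e^{- 2 y} - e^{3 y} + 2 e^{2 y} - 6 e^{y} + 8 - 4 e^{- y} + 8 e^{- 2 y} + 8 e^{- 3 y}.
Matching coefficients of the independent functions:
(each divided by its leading coefficient; functions giving the same equation are listed together)
  [constant term]:  B C - 2 = 0
  [y]:  A B C + 2 = 0
  [y^{2}]:  A^{2} - 1 = 0
  [y^{5}]:  A^{3} + 1 = 0
  [y e^{- 2 y}, y^{2} e^{- 2 y}]:  A B^{2} + 4 = 0
  [y e^{2 y}, y^{2} e^{2 y}]:  A C^{2} + 1 = 0
  [y^{2} e^{- y}]:  A B + 2 = 0
  [y^{2} e^{y}]:  A C + 1 = 0
  [y^{3} e^{- y}, y^{4} e^{- y}]:  A^{2} B - 2 = 0
  [y^{3} e^{y}, y^{4} e^{y}]:  A^{2} C - 1 = 0
  [e^{- 3 y}]:  B^{3} - 8 = 0
  [e^{- 2 y}]:  B^{2} - 4 = 0
  [e^{- y}]:  A B + \frac{B^{2} C}{4} + 1 = 0
  [e^{y}]:  A C - \frac{B C^{2}}{4} + \frac{3}{2} = 0
  [e^{2 y}]:  C^{2} - 1 = 0
  [e^{3 y}]:  C^{3} - 1 = 0
Solving: A = -1, B = 2, C = 1.
Check against the point condition:
  u(0, 0) = 3  ⟹  B + C = 3  ✓
Hence u(x, y) = - y^{2} + e^{y} + 2 e^{- y}.

Answer: u(x, y) = - y^{2} + e^{y} + 2 e^{- y}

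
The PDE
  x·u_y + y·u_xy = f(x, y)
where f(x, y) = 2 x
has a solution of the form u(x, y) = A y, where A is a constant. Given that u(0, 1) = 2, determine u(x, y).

Substitute the ansatz u = A y into the left-hand side.
Derivatives of the ansatz:
  u_y = A
  u_xy = 0
Term by term:
  x·u_y = A x
  y·u_xy = 0
So the left-hand side equals
  A x
This must equal f(x, y) = 2 x identically.
Matching coefficients of the independent functions:
  [x]:  A = 2
Solving: A = 2.
Check against the point condition:
  u(0, 1) = 2  ⟹  A = 2  ✓
Hence u(x, y) = 2 y.

Answer: u(x, y) = 2 y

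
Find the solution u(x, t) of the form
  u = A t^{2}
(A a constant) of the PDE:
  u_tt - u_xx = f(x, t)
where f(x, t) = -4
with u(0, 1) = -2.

Answer: u(x, t) = - 2 t^{2}

Derivation:
Substitute the ansatz u = A t^{2} into the left-hand side.
Derivatives of the ansatz:
  u_tt = 2 A
  u_xx = 0
Term by term:
  u_tt = 2 A
  -u_xx = 0
So the left-hand side equals
  2 A
This must equal f(x, t) = -4 identically.
Matching coefficients of the independent functions:
  [constant term]:  2 A = -4
Solving: A = -2.
Check against the point condition:
  u(0, 1) = -2  ⟹  A = -2  ✓
Hence u(x, t) = - 2 t^{2}.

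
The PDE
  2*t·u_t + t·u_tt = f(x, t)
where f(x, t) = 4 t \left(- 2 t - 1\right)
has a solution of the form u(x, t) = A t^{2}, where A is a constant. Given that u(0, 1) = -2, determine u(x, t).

Answer: u(x, t) = - 2 t^{2}

Derivation:
Substitute the ansatz u = A t^{2} into the left-hand side.
Derivatives of the ansatz:
  u_t = 2 A t
  u_tt = 2 A
Term by term:
  2*t·u_t = 4 A t^{2}
  t·u_tt = 2 A t
So the left-hand side equals
  4 A t^{2} + 2 A t
This must equal f(x, t) identically; expanded, f = - 8 t^{2} - 4 t.
Matching coefficients of the independent functions:
  [t]:  2 A = -4
  [t^{2}]:  4 A = -8
Solving: A = -2.
Check against the point condition:
  u(0, 1) = -2  ⟹  A = -2  ✓
Hence u(x, t) = - 2 t^{2}.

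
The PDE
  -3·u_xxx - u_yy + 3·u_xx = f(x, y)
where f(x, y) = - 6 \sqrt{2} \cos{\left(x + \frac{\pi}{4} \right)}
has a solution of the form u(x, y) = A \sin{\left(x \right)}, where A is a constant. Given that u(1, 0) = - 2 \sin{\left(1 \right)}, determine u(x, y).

Substitute the ansatz u = A \sin{\left(x \right)} into the left-hand side.
Derivatives of the ansatz:
  u_xxx = - A \cos{\left(x \right)}
  u_yy = 0
  u_xx = - A \sin{\left(x \right)}
Term by term:
  -3·u_xxx = 3 A \cos{\left(x \right)}
  -u_yy = 0
  3·u_xx = - 3 A \sin{\left(x \right)}
So the left-hand side equals
  - 3 A \sin{\left(x \right)} + 3 A \cos{\left(x \right)}
This must equal f(x, y) identically; expanded, f = 6 \sin{\left(x \right)} - 6 \cos{\left(x \right)}.
Matching coefficients of the independent functions:
  [\sin{\left(x \right)}]:  - 3 A = 6
  [\cos{\left(x \right)}]:  3 A = -6
Solving: A = -2.
Check against the point condition:
  u(1, 0) = - 2 \sin{\left(1 \right)}  ⟹  A \sin{\left(1 \right)} = - 2 \sin{\left(1 \right)}  ✓
Hence u(x, y) = - 2 \sin{\left(x \right)}.

Answer: u(x, y) = - 2 \sin{\left(x \right)}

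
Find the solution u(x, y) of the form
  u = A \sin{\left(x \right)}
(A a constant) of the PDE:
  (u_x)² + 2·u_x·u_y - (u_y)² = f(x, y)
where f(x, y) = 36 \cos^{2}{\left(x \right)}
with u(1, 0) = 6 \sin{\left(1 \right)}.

Substitute the ansatz u = A \sin{\left(x \right)} into the left-hand side.
Derivatives of the ansatz:
  u_x = A \cos{\left(x \right)}
  u_y = 0
Term by term:
  (u_x)² = A^{2} \cos^{2}{\left(x \right)}
  2·u_x·u_y = 0
  -(u_y)² = 0
So the left-hand side equals
  A^{2} \cos^{2}{\left(x \right)}
This must equal f(x, y) = 36 \cos^{2}{\left(x \right)} identically.
Matching coefficients of the independent functions:
  [\cos^{2}{\left(x \right)}]:  A^{2} = 36
These equations allow (A) = (-6) or (6).
Impose the point condition(s):
  u(1, 0) = 6 \sin{\left(1 \right)}  ⟹  A \sin{\left(1 \right)} = 6 \sin{\left(1 \right)}
Only A = 6 satisfies everything.
Hence u(x, y) = 6 \sin{\left(x \right)}.

Answer: u(x, y) = 6 \sin{\left(x \right)}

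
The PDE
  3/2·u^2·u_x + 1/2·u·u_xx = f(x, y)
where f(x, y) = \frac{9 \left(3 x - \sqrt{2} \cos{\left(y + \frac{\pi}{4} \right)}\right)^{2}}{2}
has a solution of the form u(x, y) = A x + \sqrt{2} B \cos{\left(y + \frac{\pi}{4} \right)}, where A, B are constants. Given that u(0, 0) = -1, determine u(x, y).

Substitute the ansatz u = A x + \sqrt{2} B \cos{\left(y + \frac{\pi}{4} \right)} into the left-hand side.
Derivatives of the ansatz:
  u_x = A
  u_xx = 0
Term by term:
  3/2·u^2·u_x = \frac{3 A^{3} x^{2}}{2} + 3 \sqrt{2} A^{2} B x \cos{\left(y + \frac{\pi}{4} \right)} + 3 A B^{2} \cos^{2}{\left(y + \frac{\pi}{4} \right)}
  1/2·u·u_xx = 0
So the left-hand side equals
  \frac{3 A^{3} x^{2}}{2} + 3 \sqrt{2} A^{2} B x \cos{\left(y + \frac{\pi}{4} \right)} + 3 A B^{2} \cos^{2}{\left(y + \frac{\pi}{4} \right)}
This must equal f(x, y) identically; expanded, f = \frac{81 x^{2}}{2} - 27 \sqrt{2} x \cos{\left(y + \frac{\pi}{4} \right)} + 9 \cos^{2}{\left(y + \frac{\pi}{4} \right)}.
Matching coefficients of the independent functions:
  [x^{2}]:  \frac{3 A^{3}}{2} = \frac{81}{2}
  [\sqrt{2} x \cos{\left(y + \frac{\pi}{4} \right)}]:  3 A^{2} B = -27
  [\cos^{2}{\left(y + \frac{\pi}{4} \right)}]:  3 A B^{2} = 9
Solving: A = 3, B = -1.
Check against the point condition:
  u(0, 0) = -1  ⟹  B = -1  ✓
Hence u(x, y) = 3 x - \sqrt{2} \cos{\left(y + \frac{\pi}{4} \right)}.

Answer: u(x, y) = 3 x - \sqrt{2} \cos{\left(y + \frac{\pi}{4} \right)}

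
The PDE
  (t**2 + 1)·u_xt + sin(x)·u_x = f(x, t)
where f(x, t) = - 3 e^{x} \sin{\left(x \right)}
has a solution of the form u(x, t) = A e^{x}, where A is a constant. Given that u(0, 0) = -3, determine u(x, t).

Substitute the ansatz u = A e^{x} into the left-hand side.
Derivatives of the ansatz:
  u_xt = 0
  u_x = A e^{x}
Term by term:
  (t**2 + 1)·u_xt = 0
  sin(x)·u_x = A e^{x} \sin{\left(x \right)}
So the left-hand side equals
  A e^{x} \sin{\left(x \right)}
This must equal f(x, t) = - 3 e^{x} \sin{\left(x \right)} identically.
Matching coefficients of the independent functions:
  [e^{x} \sin{\left(x \right)}]:  A = -3
Solving: A = -3.
Check against the point condition:
  u(0, 0) = -3  ⟹  A = -3  ✓
Hence u(x, t) = - 3 e^{x}.

Answer: u(x, t) = - 3 e^{x}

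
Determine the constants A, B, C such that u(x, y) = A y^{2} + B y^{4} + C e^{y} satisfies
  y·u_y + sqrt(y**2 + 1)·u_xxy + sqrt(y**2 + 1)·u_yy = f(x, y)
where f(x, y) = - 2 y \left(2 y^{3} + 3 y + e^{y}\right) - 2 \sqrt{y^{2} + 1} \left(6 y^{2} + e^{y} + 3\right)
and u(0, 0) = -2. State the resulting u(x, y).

Answer: u(x, y) = - y^{4} - 3 y^{2} - 2 e^{y}

Derivation:
Substitute the ansatz u = A y^{2} + B y^{4} + C e^{y} into the left-hand side.
Derivatives of the ansatz:
  u_y = 2 A y + 4 B y^{3} + C e^{y}
  u_xxy = 0
  u_yy = 2 A + 12 B y^{2} + C e^{y}
Term by term:
  y·u_y = 2 A y^{2} + 4 B y^{4} + C y e^{y}
  sqrt(y**2 + 1)·u_xxy = 0
  sqrt(y**2 + 1)·u_yy = 2 A \sqrt{y^{2} + 1} + 12 B y^{2} \sqrt{y^{2} + 1} + C \sqrt{y^{2} + 1} e^{y}
So the left-hand side equals
  2 A y^{2} + 2 A \sqrt{y^{2} + 1} + 4 B y^{4} + 12 B y^{2} \sqrt{y^{2} + 1} + C y e^{y} + C \sqrt{y^{2} + 1} e^{y}
This must equal f(x, y) identically; expanded, f = - 4 y^{4} - 12 y^{2} \sqrt{y^{2} + 1} - 6 y^{2} - 2 y e^{y} - 2 \sqrt{y^{2} + 1} e^{y} - 6 \sqrt{y^{2} + 1}.
Matching coefficients of the independent functions:
  [y^{2}, \sqrt{y^{2} + 1}]:  2 A = -6
  [y^{4}]:  4 B = -4
  [y e^{y}, \sqrt{y^{2} + 1} e^{y}]:  C = -2
  [y^{2} \sqrt{y^{2} + 1}]:  12 B = -12
Solving: A = -3, B = -1, C = -2.
Check against the point condition:
  u(0, 0) = -2  ⟹  C = -2  ✓
Hence u(x, y) = - y^{4} - 3 y^{2} - 2 e^{y}.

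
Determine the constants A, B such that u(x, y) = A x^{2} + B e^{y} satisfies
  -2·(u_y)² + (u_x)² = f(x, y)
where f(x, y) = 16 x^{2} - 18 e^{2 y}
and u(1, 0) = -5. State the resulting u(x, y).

Substitute the ansatz u = A x^{2} + B e^{y} into the left-hand side.
Derivatives of the ansatz:
  u_y = B e^{y}
  u_x = 2 A x
Term by term:
  -2·(u_y)² = - 2 B^{2} e^{2 y}
  (u_x)² = 4 A^{2} x^{2}
So the left-hand side equals
  4 A^{2} x^{2} - 2 B^{2} e^{2 y}
This must equal f(x, y) = 16 x^{2} - 18 e^{2 y} identically.
Matching coefficients of the independent functions:
  [x^{2}]:  4 A^{2} = 16
  [e^{2 y}]:  - 2 B^{2} = -18
These equations allow (A, B) = (-2, -3) or (-2, 3) or (2, -3) or (2, 3).
Impose the point condition(s):
  u(1, 0) = -5  ⟹  A + B = -5
Only A = -2, B = -3 satisfies everything.
Hence u(x, y) = - 2 x^{2} - 3 e^{y}.

Answer: u(x, y) = - 2 x^{2} - 3 e^{y}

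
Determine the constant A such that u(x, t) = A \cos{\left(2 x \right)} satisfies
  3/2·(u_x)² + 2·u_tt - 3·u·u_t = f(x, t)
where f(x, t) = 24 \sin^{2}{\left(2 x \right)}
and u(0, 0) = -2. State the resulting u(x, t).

Substitute the ansatz u = A \cos{\left(2 x \right)} into the left-hand side.
Derivatives of the ansatz:
  u_x = - 2 A \sin{\left(2 x \right)}
  u_tt = 0
  u_t = 0
Term by term:
  3/2·(u_x)² = 6 A^{2} \sin^{2}{\left(2 x \right)}
  2·u_tt = 0
  -3·u·u_t = 0
So the left-hand side equals
  6 A^{2} \sin^{2}{\left(2 x \right)}
This must equal f(x, t) = 24 \sin^{2}{\left(2 x \right)} identically.
Matching coefficients of the independent functions:
  [\sin^{2}{\left(2 x \right)}]:  6 A^{2} = 24
These equations allow (A) = (-2) or (2).
Impose the point condition(s):
  u(0, 0) = -2  ⟹  A = -2
Only A = -2 satisfies everything.
Hence u(x, t) = - 2 \cos{\left(2 x \right)}.

Answer: u(x, t) = - 2 \cos{\left(2 x \right)}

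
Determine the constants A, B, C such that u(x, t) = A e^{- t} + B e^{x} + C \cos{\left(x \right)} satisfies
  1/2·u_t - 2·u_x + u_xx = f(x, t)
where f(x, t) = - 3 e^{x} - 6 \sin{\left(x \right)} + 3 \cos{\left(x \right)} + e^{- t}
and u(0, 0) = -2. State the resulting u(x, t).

Substitute the ansatz u = A e^{- t} + B e^{x} + C \cos{\left(x \right)} into the left-hand side.
Derivatives of the ansatz:
  u_t = - A e^{- t}
  u_x = B e^{x} - C \sin{\left(x \right)}
  u_xx = B e^{x} - C \cos{\left(x \right)}
Term by term:
  1/2·u_t = - \frac{A e^{- t}}{2}
  -2·u_x = - 2 B e^{x} + 2 C \sin{\left(x \right)}
  u_xx = B e^{x} - C \cos{\left(x \right)}
So the left-hand side equals
  - \frac{A e^{- t}}{2} - B e^{x} + 2 C \sin{\left(x \right)} - C \cos{\left(x \right)}
This must equal f(x, t) = - 3 e^{x} - 6 \sin{\left(x \right)} + 3 \cos{\left(x \right)} + e^{- t} identically.
Matching coefficients of the independent functions:
  [e^{- t}]:  - \frac{A}{2} = 1
  [e^{x}]:  - B = -3
  [\sin{\left(x \right)}]:  2 C = -6
  [\cos{\left(x \right)}]:  - C = 3
Solving: A = -2, B = 3, C = -3.
Check against the point condition:
  u(0, 0) = -2  ⟹  A + B + C = -2  ✓
Hence u(x, t) = 3 e^{x} - 3 \cos{\left(x \right)} - 2 e^{- t}.

Answer: u(x, t) = 3 e^{x} - 3 \cos{\left(x \right)} - 2 e^{- t}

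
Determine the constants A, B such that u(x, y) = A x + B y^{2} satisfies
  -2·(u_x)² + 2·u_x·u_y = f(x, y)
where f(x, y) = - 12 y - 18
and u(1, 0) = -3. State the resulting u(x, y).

Substitute the ansatz u = A x + B y^{2} into the left-hand side.
Derivatives of the ansatz:
  u_x = A
  u_y = 2 B y
Term by term:
  -2·(u_x)² = - 2 A^{2}
  2·u_x·u_y = 4 A B y
So the left-hand side equals
  - 2 A^{2} + 4 A B y
This must equal f(x, y) = - 12 y - 18 identically.
Matching coefficients of the independent functions:
  [constant term]:  - 2 A^{2} = -18
  [y]:  4 A B = -12
These equations allow (A, B) = (-3, 1) or (3, -1).
Impose the point condition(s):
  u(1, 0) = -3  ⟹  A = -3
Only A = -3, B = 1 satisfies everything.
Hence u(x, y) = - 3 x + y^{2}.

Answer: u(x, y) = - 3 x + y^{2}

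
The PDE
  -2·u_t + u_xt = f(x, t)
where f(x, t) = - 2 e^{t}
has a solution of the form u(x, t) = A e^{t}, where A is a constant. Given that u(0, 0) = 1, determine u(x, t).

Substitute the ansatz u = A e^{t} into the left-hand side.
Derivatives of the ansatz:
  u_t = A e^{t}
  u_xt = 0
Term by term:
  -2·u_t = - 2 A e^{t}
  u_xt = 0
So the left-hand side equals
  - 2 A e^{t}
This must equal f(x, t) = - 2 e^{t} identically.
Matching coefficients of the independent functions:
  [e^{t}]:  - 2 A = -2
Solving: A = 1.
Check against the point condition:
  u(0, 0) = 1  ⟹  A = 1  ✓
Hence u(x, t) = e^{t}.

Answer: u(x, t) = e^{t}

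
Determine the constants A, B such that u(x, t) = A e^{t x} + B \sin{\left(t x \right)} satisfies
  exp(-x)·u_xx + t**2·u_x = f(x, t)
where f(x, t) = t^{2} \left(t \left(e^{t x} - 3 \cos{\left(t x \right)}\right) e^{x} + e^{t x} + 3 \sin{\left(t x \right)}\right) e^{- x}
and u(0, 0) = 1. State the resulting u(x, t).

Substitute the ansatz u = A e^{t x} + B \sin{\left(t x \right)} into the left-hand side.
Derivatives of the ansatz:
  u_xx = A t^{2} e^{t x} - B t^{2} \sin{\left(t x \right)}
  u_x = A t e^{t x} + B t \cos{\left(t x \right)}
Term by term:
  exp(-x)·u_xx = A t^{2} e^{- x} e^{t x} - B t^{2} e^{- x} \sin{\left(t x \right)}
  t**2·u_x = A t^{3} e^{t x} + B t^{3} \cos{\left(t x \right)}
So the left-hand side equals
  A t^{3} e^{t x} + A t^{2} e^{- x} e^{t x} + B t^{3} \cos{\left(t x \right)} - B t^{2} e^{- x} \sin{\left(t x \right)}
This must equal f(x, t) identically; expanded, f = t^{3} e^{t x} - 3 t^{3} \cos{\left(t x \right)} + t^{2} e^{- x} e^{t x} + 3 t^{2} e^{- x} \sin{\left(t x \right)}.
Matching coefficients of the independent functions:
  [t^{3} e^{t x}, t^{2} e^{- x} e^{t x}]:  A = 1
  [t^{3} \cos{\left(t x \right)}]:  B = -3
  [t^{2} e^{- x} \sin{\left(t x \right)}]:  - B = 3
Solving: A = 1, B = -3.
Check against the point condition:
  u(0, 0) = 1  ⟹  A = 1  ✓
Hence u(x, t) = e^{t x} - 3 \sin{\left(t x \right)}.

Answer: u(x, t) = e^{t x} - 3 \sin{\left(t x \right)}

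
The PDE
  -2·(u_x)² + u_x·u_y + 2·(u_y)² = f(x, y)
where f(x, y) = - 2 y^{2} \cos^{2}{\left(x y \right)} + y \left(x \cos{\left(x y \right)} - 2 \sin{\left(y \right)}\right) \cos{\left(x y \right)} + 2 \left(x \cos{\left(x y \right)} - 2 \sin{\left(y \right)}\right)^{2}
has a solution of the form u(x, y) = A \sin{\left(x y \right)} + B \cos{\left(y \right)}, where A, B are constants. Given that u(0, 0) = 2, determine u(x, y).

Substitute the ansatz u = A \sin{\left(x y \right)} + B \cos{\left(y \right)} into the left-hand side.
Derivatives of the ansatz:
  u_x = A y \cos{\left(x y \right)}
  u_y = A x \cos{\left(x y \right)} - B \sin{\left(y \right)}
Term by term:
  -2·(u_x)² = - 2 A^{2} y^{2} \cos^{2}{\left(x y \right)}
  u_x·u_y = A^{2} x y \cos^{2}{\left(x y \right)} - A B y \sin{\left(y \right)} \cos{\left(x y \right)}
  2·(u_y)² = 2 A^{2} x^{2} \cos^{2}{\left(x y \right)} - 4 A B x \sin{\left(y \right)} \cos{\left(x y \right)} + 2 B^{2} \sin^{2}{\left(y \right)}
So the left-hand side equals
  2 A^{2} x^{2} \cos^{2}{\left(x y \right)} + A^{2} x y \cos^{2}{\left(x y \right)} - 2 A^{2} y^{2} \cos^{2}{\left(x y \right)} - 4 A B x \sin{\left(y \right)} \cos{\left(x y \right)} - A B y \sin{\left(y \right)} \cos{\left(x y \right)} + 2 B^{2} \sin^{2}{\left(y \right)}
This must equal f(x, y) identically; expanded, f = 2 x^{2} \cos^{2}{\left(x y \right)} + x y \cos^{2}{\left(x y \right)} - 8 x \sin{\left(y \right)} \cos{\left(x y \right)} - 2 y^{2} \cos^{2}{\left(x y \right)} - 2 y \sin{\left(y \right)} \cos{\left(x y \right)} + 8 \sin^{2}{\left(y \right)}.
Matching coefficients of the independent functions:
  [x^{2} \cos^{2}{\left(x y \right)}]:  2 A^{2} = 2
  [y^{2} \cos^{2}{\left(x y \right)}]:  - 2 A^{2} = -2
  [x y \cos^{2}{\left(x y \right)}]:  A^{2} = 1
  [x \sin{\left(y \right)} \cos{\left(x y \right)}]:  - 4 A B = -8
  [y \sin{\left(y \right)} \cos{\left(x y \right)}]:  - A B = -2
  [\sin^{2}{\left(y \right)}]:  2 B^{2} = 8
These equations allow (A, B) = (-1, -2) or (1, 2).
Impose the point condition(s):
  u(0, 0) = 2  ⟹  B = 2
Only A = 1, B = 2 satisfies everything.
Hence u(x, y) = \sin{\left(x y \right)} + 2 \cos{\left(y \right)}.

Answer: u(x, y) = \sin{\left(x y \right)} + 2 \cos{\left(y \right)}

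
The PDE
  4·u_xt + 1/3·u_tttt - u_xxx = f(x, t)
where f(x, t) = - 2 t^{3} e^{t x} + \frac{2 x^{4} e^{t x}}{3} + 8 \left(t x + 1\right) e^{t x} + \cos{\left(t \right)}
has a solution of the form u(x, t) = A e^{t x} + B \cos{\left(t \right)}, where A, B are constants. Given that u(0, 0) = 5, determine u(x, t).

Answer: u(x, t) = 2 e^{t x} + 3 \cos{\left(t \right)}

Derivation:
Substitute the ansatz u = A e^{t x} + B \cos{\left(t \right)} into the left-hand side.
Derivatives of the ansatz:
  u_xt = A t x e^{t x} + A e^{t x}
  u_tttt = A x^{4} e^{t x} + B \cos{\left(t \right)}
  u_xxx = A t^{3} e^{t x}
Term by term:
  4·u_xt = 4 A t x e^{t x} + 4 A e^{t x}
  1/3·u_tttt = \frac{A x^{4} e^{t x}}{3} + \frac{B \cos{\left(t \right)}}{3}
  -u_xxx = - A t^{3} e^{t x}
So the left-hand side equals
  - A t^{3} e^{t x} + 4 A t x e^{t x} + \frac{A x^{4} e^{t x}}{3} + 4 A e^{t x} + \frac{B \cos{\left(t \right)}}{3}
This must equal f(x, t) identically; expanded, f = - 2 t^{3} e^{t x} + 8 t x e^{t x} + \frac{2 x^{4} e^{t x}}{3} + 8 e^{t x} + \cos{\left(t \right)}.
Matching coefficients of the independent functions:
  [t^{3} e^{t x}]:  - A = -2
  [x^{4} e^{t x}]:  \frac{A}{3} = \frac{2}{3}
  [t x e^{t x}, e^{t x}]:  4 A = 8
  [\cos{\left(t \right)}]:  \frac{B}{3} = 1
Solving: A = 2, B = 3.
Check against the point condition:
  u(0, 0) = 5  ⟹  A + B = 5  ✓
Hence u(x, t) = 2 e^{t x} + 3 \cos{\left(t \right)}.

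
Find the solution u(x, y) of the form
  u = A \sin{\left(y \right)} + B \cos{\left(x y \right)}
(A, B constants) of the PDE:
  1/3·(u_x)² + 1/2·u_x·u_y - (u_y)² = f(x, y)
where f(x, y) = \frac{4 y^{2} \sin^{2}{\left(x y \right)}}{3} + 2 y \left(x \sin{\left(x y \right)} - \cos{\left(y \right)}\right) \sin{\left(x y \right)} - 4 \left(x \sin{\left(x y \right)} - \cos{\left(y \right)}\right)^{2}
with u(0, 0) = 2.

Substitute the ansatz u = A \sin{\left(y \right)} + B \cos{\left(x y \right)} into the left-hand side.
Derivatives of the ansatz:
  u_x = - B y \sin{\left(x y \right)}
  u_y = A \cos{\left(y \right)} - B x \sin{\left(x y \right)}
Term by term:
  1/3·(u_x)² = \frac{B^{2} y^{2} \sin^{2}{\left(x y \right)}}{3}
  1/2·u_x·u_y = - \frac{A B y \sin{\left(x y \right)} \cos{\left(y \right)}}{2} + \frac{B^{2} x y \sin^{2}{\left(x y \right)}}{2}
  -(u_y)² = - A^{2} \cos^{2}{\left(y \right)} + 2 A B x \sin{\left(x y \right)} \cos{\left(y \right)} - B^{2} x^{2} \sin^{2}{\left(x y \right)}
So the left-hand side equals
  - A^{2} \cos^{2}{\left(y \right)} + 2 A B x \sin{\left(x y \right)} \cos{\left(y \right)} - \frac{A B y \sin{\left(x y \right)} \cos{\left(y \right)}}{2} - B^{2} x^{2} \sin^{2}{\left(x y \right)} + \frac{B^{2} x y \sin^{2}{\left(x y \right)}}{2} + \frac{B^{2} y^{2} \sin^{2}{\left(x y \right)}}{3}
This must equal f(x, y) identically; expanded, f = - 4 x^{2} \sin^{2}{\left(x y \right)} + 2 x y \sin^{2}{\left(x y \right)} + 8 x \sin{\left(x y \right)} \cos{\left(y \right)} + \frac{4 y^{2} \sin^{2}{\left(x y \right)}}{3} - 2 y \sin{\left(x y \right)} \cos{\left(y \right)} - 4 \cos^{2}{\left(y \right)}.
Matching coefficients of the independent functions:
  [x^{2} \sin^{2}{\left(x y \right)}]:  - B^{2} = -4
  [y^{2} \sin^{2}{\left(x y \right)}]:  \frac{B^{2}}{3} = \frac{4}{3}
  [x y \sin^{2}{\left(x y \right)}]:  \frac{B^{2}}{2} = 2
  [x \sin{\left(x y \right)} \cos{\left(y \right)}]:  2 A B = 8
  [y \sin{\left(x y \right)} \cos{\left(y \right)}]:  - \frac{A B}{2} = -2
  [\cos^{2}{\left(y \right)}]:  - A^{2} = -4
These equations allow (A, B) = (-2, -2) or (2, 2).
Impose the point condition(s):
  u(0, 0) = 2  ⟹  B = 2
Only A = 2, B = 2 satisfies everything.
Hence u(x, y) = 2 \sin{\left(y \right)} + 2 \cos{\left(x y \right)}.

Answer: u(x, y) = 2 \sin{\left(y \right)} + 2 \cos{\left(x y \right)}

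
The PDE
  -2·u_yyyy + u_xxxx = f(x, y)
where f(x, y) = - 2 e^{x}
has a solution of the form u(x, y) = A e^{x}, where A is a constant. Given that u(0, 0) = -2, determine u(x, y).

Substitute the ansatz u = A e^{x} into the left-hand side.
Derivatives of the ansatz:
  u_yyyy = 0
  u_xxxx = A e^{x}
Term by term:
  -2·u_yyyy = 0
  u_xxxx = A e^{x}
So the left-hand side equals
  A e^{x}
This must equal f(x, y) = - 2 e^{x} identically.
Matching coefficients of the independent functions:
  [e^{x}]:  A = -2
Solving: A = -2.
Check against the point condition:
  u(0, 0) = -2  ⟹  A = -2  ✓
Hence u(x, y) = - 2 e^{x}.

Answer: u(x, y) = - 2 e^{x}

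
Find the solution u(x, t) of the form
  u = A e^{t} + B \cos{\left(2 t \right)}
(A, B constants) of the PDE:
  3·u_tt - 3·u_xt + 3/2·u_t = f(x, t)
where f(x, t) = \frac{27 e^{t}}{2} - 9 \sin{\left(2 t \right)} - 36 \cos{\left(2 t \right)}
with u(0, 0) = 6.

Substitute the ansatz u = A e^{t} + B \cos{\left(2 t \right)} into the left-hand side.
Derivatives of the ansatz:
  u_tt = A e^{t} - 4 B \cos{\left(2 t \right)}
  u_xt = 0
  u_t = A e^{t} - 2 B \sin{\left(2 t \right)}
Term by term:
  3·u_tt = 3 A e^{t} - 12 B \cos{\left(2 t \right)}
  -3·u_xt = 0
  3/2·u_t = \frac{3 A e^{t}}{2} - 3 B \sin{\left(2 t \right)}
So the left-hand side equals
  \frac{9 A e^{t}}{2} - 3 B \sin{\left(2 t \right)} - 12 B \cos{\left(2 t \right)}
This must equal f(x, t) = \frac{27 e^{t}}{2} - 9 \sin{\left(2 t \right)} - 36 \cos{\left(2 t \right)} identically.
Matching coefficients of the independent functions:
  [e^{t}]:  \frac{9 A}{2} = \frac{27}{2}
  [\sin{\left(2 t \right)}]:  - 3 B = -9
  [\cos{\left(2 t \right)}]:  - 12 B = -36
Solving: A = 3, B = 3.
Check against the point condition:
  u(0, 0) = 6  ⟹  A + B = 6  ✓
Hence u(x, t) = 3 e^{t} + 3 \cos{\left(2 t \right)}.

Answer: u(x, t) = 3 e^{t} + 3 \cos{\left(2 t \right)}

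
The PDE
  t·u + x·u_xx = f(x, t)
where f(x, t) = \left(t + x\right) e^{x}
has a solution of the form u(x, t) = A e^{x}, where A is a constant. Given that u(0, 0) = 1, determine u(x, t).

Substitute the ansatz u = A e^{x} into the left-hand side.
Derivatives of the ansatz:
  u_xx = A e^{x}
Term by term:
  t·u = A t e^{x}
  x·u_xx = A x e^{x}
So the left-hand side equals
  A t e^{x} + A x e^{x}
This must equal f(x, t) identically; expanded, f = t e^{x} + x e^{x}.
Matching coefficients of the independent functions:
  [t e^{x}, x e^{x}]:  A = 1
Solving: A = 1.
Check against the point condition:
  u(0, 0) = 1  ⟹  A = 1  ✓
Hence u(x, t) = e^{x}.

Answer: u(x, t) = e^{x}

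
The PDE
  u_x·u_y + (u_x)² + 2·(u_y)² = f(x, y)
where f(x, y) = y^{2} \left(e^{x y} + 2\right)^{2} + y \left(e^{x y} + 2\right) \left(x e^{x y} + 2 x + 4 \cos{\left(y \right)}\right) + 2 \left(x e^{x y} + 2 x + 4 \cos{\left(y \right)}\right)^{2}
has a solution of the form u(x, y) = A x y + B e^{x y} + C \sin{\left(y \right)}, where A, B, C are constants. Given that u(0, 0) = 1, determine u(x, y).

Answer: u(x, y) = 2 x y + e^{x y} + 4 \sin{\left(y \right)}

Derivation:
Substitute the ansatz u = A x y + B e^{x y} + C \sin{\left(y \right)} into the left-hand side.
Derivatives of the ansatz:
  u_x = A y + B y e^{x y}
  u_y = A x + B x e^{x y} + C \cos{\left(y \right)}
Term by term:
  u_x·u_y = A^{2} x y + 2 A B x y e^{x y} + A C y \cos{\left(y \right)} + B^{2} x y e^{2 x y} + B C y e^{x y} \cos{\left(y \right)}
  (u_x)² = A^{2} y^{2} + 2 A B y^{2} e^{x y} + B^{2} y^{2} e^{2 x y}
  2·(u_y)² = 2 A^{2} x^{2} + 4 A B x^{2} e^{x y} + 4 A C x \cos{\left(y \right)} + 2 B^{2} x^{2} e^{2 x y} + 4 B C x e^{x y} \cos{\left(y \right)} + 2 C^{2} \cos^{2}{\left(y \right)}
So the left-hand side equals
  2 A^{2} x^{2} + A^{2} x y + A^{2} y^{2} + 4 A B x^{2} e^{x y} + 2 A B x y e^{x y} + 2 A B y^{2} e^{x y} + 4 A C x \cos{\left(y \right)} + A C y \cos{\left(y \right)} + 2 B^{2} x^{2} e^{2 x y} + B^{2} x y e^{2 x y} + B^{2} y^{2} e^{2 x y} + 4 B C x e^{x y} \cos{\left(y \right)} + B C y e^{x y} \cos{\left(y \right)} + 2 C^{2} \cos^{2}{\left(y \right)}
This must equal f(x, y) identically; expanded, f = 2 x^{2} e^{2 x y} + 8 x^{2} e^{x y} + 8 x^{2} + x y e^{2 x y} + 4 x y e^{x y} + 4 x y + 16 x e^{x y} \cos{\left(y \right)} + 32 x \cos{\left(y \right)} + y^{2} e^{2 x y} + 4 y^{2} e^{x y} + 4 y^{2} + 4 y e^{x y} \cos{\left(y \right)} + 8 y \cos{\left(y \right)} + 32 \cos^{2}{\left(y \right)}.
Matching coefficients of the independent functions:
  [x^{2}]:  2 A^{2} = 8
  [y^{2}, x y]:  A^{2} = 4
  [x \cos{\left(y \right)}]:  4 A C = 32
  [x^{2} e^{x y}]:  4 A B = 8
  [x^{2} e^{2 x y}]:  2 B^{2} = 2
  [y \cos{\left(y \right)}]:  A C = 8
  [y^{2} e^{x y}, x y e^{x y}]:  2 A B = 4
  [y^{2} e^{2 x y}, x y e^{2 x y}]:  B^{2} = 1
  [x e^{x y} \cos{\left(y \right)}]:  4 B C = 16
  [y e^{x y} \cos{\left(y \right)}]:  B C = 4
  [\cos^{2}{\left(y \right)}]:  2 C^{2} = 32
These equations allow (A, B, C) = (-2, -1, -4) or (2, 1, 4).
Impose the point condition(s):
  u(0, 0) = 1  ⟹  B = 1
Only A = 2, B = 1, C = 4 satisfies everything.
Hence u(x, y) = 2 x y + e^{x y} + 4 \sin{\left(y \right)}.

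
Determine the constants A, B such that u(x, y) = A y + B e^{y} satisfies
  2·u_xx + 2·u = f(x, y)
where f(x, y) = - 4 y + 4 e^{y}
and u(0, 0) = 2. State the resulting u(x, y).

Substitute the ansatz u = A y + B e^{y} into the left-hand side.
Derivatives of the ansatz:
  u_xx = 0
Term by term:
  2·u_xx = 0
  2·u = 2 A y + 2 B e^{y}
So the left-hand side equals
  2 A y + 2 B e^{y}
This must equal f(x, y) = - 4 y + 4 e^{y} identically.
Matching coefficients of the independent functions:
  [y]:  2 A = -4
  [e^{y}]:  2 B = 4
Solving: A = -2, B = 2.
Check against the point condition:
  u(0, 0) = 2  ⟹  B = 2  ✓
Hence u(x, y) = - 2 y + 2 e^{y}.

Answer: u(x, y) = - 2 y + 2 e^{y}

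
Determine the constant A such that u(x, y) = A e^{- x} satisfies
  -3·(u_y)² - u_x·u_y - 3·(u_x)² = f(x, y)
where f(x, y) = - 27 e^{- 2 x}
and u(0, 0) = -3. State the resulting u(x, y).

Answer: u(x, y) = - 3 e^{- x}

Derivation:
Substitute the ansatz u = A e^{- x} into the left-hand side.
Derivatives of the ansatz:
  u_y = 0
  u_x = - A e^{- x}
Term by term:
  -3·(u_y)² = 0
  -u_x·u_y = 0
  -3·(u_x)² = - 3 A^{2} e^{- 2 x}
So the left-hand side equals
  - 3 A^{2} e^{- 2 x}
This must equal f(x, y) = - 27 e^{- 2 x} identically.
Matching coefficients of the independent functions:
  [e^{- 2 x}]:  - 3 A^{2} = -27
These equations allow (A) = (-3) or (3).
Impose the point condition(s):
  u(0, 0) = -3  ⟹  A = -3
Only A = -3 satisfies everything.
Hence u(x, y) = - 3 e^{- x}.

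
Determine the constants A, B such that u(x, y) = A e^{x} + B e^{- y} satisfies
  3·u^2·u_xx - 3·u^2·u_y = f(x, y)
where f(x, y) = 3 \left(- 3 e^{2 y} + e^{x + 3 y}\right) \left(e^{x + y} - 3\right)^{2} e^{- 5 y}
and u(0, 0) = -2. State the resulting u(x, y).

Substitute the ansatz u = A e^{x} + B e^{- y} into the left-hand side.
Derivatives of the ansatz:
  u_xx = A e^{x}
  u_y = - B e^{- y}
Term by term:
  3·u^2·u_xx = 3 A^{3} e^{3 x} + 6 A^{2} B e^{2 x} e^{- y} + 3 A B^{2} e^{x} e^{- 2 y}
  -3·u^2·u_y = 3 A^{2} B e^{2 x} e^{- y} + 6 A B^{2} e^{x} e^{- 2 y} + 3 B^{3} e^{- 3 y}
So the left-hand side equals
  3 A^{3} e^{3 x} + 9 A^{2} B e^{2 x} e^{- y} + 9 A B^{2} e^{x} e^{- 2 y} + 3 B^{3} e^{- 3 y}
This must equal f(x, y) identically; expanded, f = 3 e^{3 x} - 27 e^{2 x} e^{- y} + 81 e^{x} e^{- 2 y} - 81 e^{- 3 y}.
Matching coefficients of the independent functions:
  [e^{x} e^{- 2 y}]:  9 A B^{2} = 81
  [e^{2 x} e^{- y}]:  9 A^{2} B = -27
  [e^{3 x}]:  3 A^{3} = 3
  [e^{- 3 y}]:  3 B^{3} = -81
Solving: A = 1, B = -3.
Check against the point condition:
  u(0, 0) = -2  ⟹  A + B = -2  ✓
Hence u(x, y) = e^{x} - 3 e^{- y}.

Answer: u(x, y) = e^{x} - 3 e^{- y}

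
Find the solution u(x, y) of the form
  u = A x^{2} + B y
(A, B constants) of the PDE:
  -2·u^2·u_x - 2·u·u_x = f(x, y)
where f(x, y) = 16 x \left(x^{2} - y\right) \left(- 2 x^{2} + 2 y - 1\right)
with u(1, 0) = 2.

Answer: u(x, y) = 2 x^{2} - 2 y

Derivation:
Substitute the ansatz u = A x^{2} + B y into the left-hand side.
Derivatives of the ansatz:
  u_x = 2 A x
Term by term:
  -2·u^2·u_x = - 4 A^{3} x^{5} - 8 A^{2} B x^{3} y - 4 A B^{2} x y^{2}
  -2·u·u_x = - 4 A^{2} x^{3} - 4 A B x y
So the left-hand side equals
  - 4 A^{3} x^{5} - 8 A^{2} B x^{3} y - 4 A^{2} x^{3} - 4 A B^{2} x y^{2} - 4 A B x y
This must equal f(x, y) identically; expanded, f = - 32 x^{5} + 64 x^{3} y - 16 x^{3} - 32 x y^{2} + 16 x y.
Matching coefficients of the independent functions:
  [x^{3}]:  - 4 A^{2} = -16
  [x^{5}]:  - 4 A^{3} = -32
  [x y]:  - 4 A B = 16
  [x y^{2}]:  - 4 A B^{2} = -32
  [x^{3} y]:  - 8 A^{2} B = 64
Solving: A = 2, B = -2.
Check against the point condition:
  u(1, 0) = 2  ⟹  A = 2  ✓
Hence u(x, y) = 2 x^{2} - 2 y.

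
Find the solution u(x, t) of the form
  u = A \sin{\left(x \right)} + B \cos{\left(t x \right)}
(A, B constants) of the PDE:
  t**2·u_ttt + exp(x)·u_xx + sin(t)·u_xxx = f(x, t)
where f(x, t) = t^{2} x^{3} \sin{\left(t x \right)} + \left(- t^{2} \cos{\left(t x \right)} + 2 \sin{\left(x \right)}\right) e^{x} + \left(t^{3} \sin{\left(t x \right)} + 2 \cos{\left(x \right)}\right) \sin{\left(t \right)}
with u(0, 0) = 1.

Substitute the ansatz u = A \sin{\left(x \right)} + B \cos{\left(t x \right)} into the left-hand side.
Derivatives of the ansatz:
  u_ttt = B x^{3} \sin{\left(t x \right)}
  u_xx = - A \sin{\left(x \right)} - B t^{2} \cos{\left(t x \right)}
  u_xxx = - A \cos{\left(x \right)} + B t^{3} \sin{\left(t x \right)}
Term by term:
  t**2·u_ttt = B t^{2} x^{3} \sin{\left(t x \right)}
  exp(x)·u_xx = - A e^{x} \sin{\left(x \right)} - B t^{2} e^{x} \cos{\left(t x \right)}
  sin(t)·u_xxx = - A \sin{\left(t \right)} \cos{\left(x \right)} + B t^{3} \sin{\left(t \right)} \sin{\left(t x \right)}
So the left-hand side equals
  - A e^{x} \sin{\left(x \right)} - A \sin{\left(t \right)} \cos{\left(x \right)} + B t^{3} \sin{\left(t \right)} \sin{\left(t x \right)} + B t^{2} x^{3} \sin{\left(t x \right)} - B t^{2} e^{x} \cos{\left(t x \right)}
This must equal f(x, t) identically; expanded, f = t^{3} \sin{\left(t \right)} \sin{\left(t x \right)} + t^{2} x^{3} \sin{\left(t x \right)} - t^{2} e^{x} \cos{\left(t x \right)} + 2 e^{x} \sin{\left(x \right)} + 2 \sin{\left(t \right)} \cos{\left(x \right)}.
Matching coefficients of the independent functions:
  [e^{x} \sin{\left(x \right)}, \sin{\left(t \right)} \cos{\left(x \right)}]:  - A = 2
  [t^{2} x^{3} \sin{\left(t x \right)}, t^{3} \sin{\left(t \right)} \sin{\left(t x \right)}]:  B = 1
  [t^{2} e^{x} \cos{\left(t x \right)}]:  - B = -1
Solving: A = -2, B = 1.
Check against the point condition:
  u(0, 0) = 1  ⟹  B = 1  ✓
Hence u(x, t) = - 2 \sin{\left(x \right)} + \cos{\left(t x \right)}.

Answer: u(x, t) = - 2 \sin{\left(x \right)} + \cos{\left(t x \right)}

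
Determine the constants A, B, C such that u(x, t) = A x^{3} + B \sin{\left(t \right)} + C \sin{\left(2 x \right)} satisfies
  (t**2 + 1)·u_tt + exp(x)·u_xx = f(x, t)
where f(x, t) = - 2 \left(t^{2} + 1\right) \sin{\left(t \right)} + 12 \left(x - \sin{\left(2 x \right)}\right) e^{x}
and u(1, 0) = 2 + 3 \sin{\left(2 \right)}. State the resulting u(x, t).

Substitute the ansatz u = A x^{3} + B \sin{\left(t \right)} + C \sin{\left(2 x \right)} into the left-hand side.
Derivatives of the ansatz:
  u_tt = - B \sin{\left(t \right)}
  u_xx = 6 A x - 4 C \sin{\left(2 x \right)}
Term by term:
  (t**2 + 1)·u_tt = - B t^{2} \sin{\left(t \right)} - B \sin{\left(t \right)}
  exp(x)·u_xx = 6 A x e^{x} - 4 C e^{x} \sin{\left(2 x \right)}
So the left-hand side equals
  6 A x e^{x} - B t^{2} \sin{\left(t \right)} - B \sin{\left(t \right)} - 4 C e^{x} \sin{\left(2 x \right)}
This must equal f(x, t) identically; expanded, f = - 2 t^{2} \sin{\left(t \right)} + 12 x e^{x} - 12 e^{x} \sin{\left(2 x \right)} - 2 \sin{\left(t \right)}.
Matching coefficients of the independent functions:
  [t^{2} \sin{\left(t \right)}, \sin{\left(t \right)}]:  - B = -2
  [x e^{x}]:  6 A = 12
  [e^{x} \sin{\left(2 x \right)}]:  - 4 C = -12
Solving: A = 2, B = 2, C = 3.
Check against the point condition:
  u(1, 0) = 2 + 3 \sin{\left(2 \right)}  ⟹  A + C \sin{\left(2 \right)} = 2 + 3 \sin{\left(2 \right)}  ✓
Hence u(x, t) = 2 x^{3} + 2 \sin{\left(t \right)} + 3 \sin{\left(2 x \right)}.

Answer: u(x, t) = 2 x^{3} + 2 \sin{\left(t \right)} + 3 \sin{\left(2 x \right)}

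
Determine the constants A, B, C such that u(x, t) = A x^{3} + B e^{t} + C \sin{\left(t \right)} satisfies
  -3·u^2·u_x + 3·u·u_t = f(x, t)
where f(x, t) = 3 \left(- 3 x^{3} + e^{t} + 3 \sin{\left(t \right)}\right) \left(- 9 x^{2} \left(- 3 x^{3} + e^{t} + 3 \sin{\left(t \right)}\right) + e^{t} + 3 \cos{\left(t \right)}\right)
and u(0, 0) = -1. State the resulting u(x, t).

Answer: u(x, t) = 3 x^{3} - e^{t} - 3 \sin{\left(t \right)}

Derivation:
Substitute the ansatz u = A x^{3} + B e^{t} + C \sin{\left(t \right)} into the left-hand side.
Derivatives of the ansatz:
  u_x = 3 A x^{2}
  u_t = B e^{t} + C \cos{\left(t \right)}
Term by term:
  -3·u^2·u_x = - 9 A^{3} x^{8} - 18 A^{2} B x^{5} e^{t} - 18 A^{2} C x^{5} \sin{\left(t \right)} - 9 A B^{2} x^{2} e^{2 t} - 18 A B C x^{2} e^{t} \sin{\left(t \right)} - 9 A C^{2} x^{2} \sin^{2}{\left(t \right)}
  3·u·u_t = 3 A B x^{3} e^{t} + 3 A C x^{3} \cos{\left(t \right)} + 3 B^{2} e^{2 t} + 3 B C e^{t} \sin{\left(t \right)} + 3 B C e^{t} \cos{\left(t \right)} + 3 C^{2} \sin{\left(t \right)} \cos{\left(t \right)}
So the left-hand side equals
  - 9 A^{3} x^{8} - 18 A^{2} B x^{5} e^{t} - 18 A^{2} C x^{5} \sin{\left(t \right)} - 9 A B^{2} x^{2} e^{2 t} - 18 A B C x^{2} e^{t} \sin{\left(t \right)} + 3 A B x^{3} e^{t} - 9 A C^{2} x^{2} \sin^{2}{\left(t \right)} + 3 A C x^{3} \cos{\left(t \right)} + 3 B^{2} e^{2 t} + 3 B C e^{t} \sin{\left(t \right)} + 3 B C e^{t} \cos{\left(t \right)} + 3 C^{2} \sin{\left(t \right)} \cos{\left(t \right)}
This must equal f(x, t) identically; expanded, f = - 243 x^{8} + 162 x^{5} e^{t} + 486 x^{5} \sin{\left(t \right)} - 9 x^{3} e^{t} - 27 x^{3} \cos{\left(t \right)} - 27 x^{2} e^{2 t} - 162 x^{2} e^{t} \sin{\left(t \right)} - 243 x^{2} \sin^{2}{\left(t \right)} + 3 e^{2 t} + 9 e^{t} \sin{\left(t \right)} + 9 e^{t} \cos{\left(t \right)} + 27 \sin{\left(t \right)} \cos{\left(t \right)}.
Matching coefficients of the independent functions:
  [x^{8}]:  - 9 A^{3} = -243
  [x^{2} e^{2 t}]:  - 9 A B^{2} = -27
  [x^{2} \sin^{2}{\left(t \right)}]:  - 9 A C^{2} = -243
  [x^{3} e^{t}]:  3 A B = -9
  [x^{3} \cos{\left(t \right)}]:  3 A C = -27
  [x^{5} e^{t}]:  - 18 A^{2} B = 162
  [x^{5} \sin{\left(t \right)}]:  - 18 A^{2} C = 486
  [e^{t} \sin{\left(t \right)}, e^{t} \cos{\left(t \right)}]:  3 B C = 9
  [\sin{\left(t \right)} \cos{\left(t \right)}]:  3 C^{2} = 27
  [x^{2} e^{t} \sin{\left(t \right)}]:  - 18 A B C = -162
  [e^{2 t}]:  3 B^{2} = 3
Solving: A = 3, B = -1, C = -3.
Check against the point condition:
  u(0, 0) = -1  ⟹  B = -1  ✓
Hence u(x, t) = 3 x^{3} - e^{t} - 3 \sin{\left(t \right)}.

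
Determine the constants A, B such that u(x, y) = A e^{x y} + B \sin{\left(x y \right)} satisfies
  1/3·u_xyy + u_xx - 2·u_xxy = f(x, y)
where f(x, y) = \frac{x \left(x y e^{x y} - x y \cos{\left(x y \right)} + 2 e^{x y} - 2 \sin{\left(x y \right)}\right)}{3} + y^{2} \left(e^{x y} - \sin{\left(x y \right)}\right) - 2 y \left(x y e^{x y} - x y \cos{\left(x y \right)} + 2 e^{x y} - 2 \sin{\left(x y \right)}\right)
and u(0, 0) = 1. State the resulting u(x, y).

Substitute the ansatz u = A e^{x y} + B \sin{\left(x y \right)} into the left-hand side.
Derivatives of the ansatz:
  u_xyy = A x^{2} y e^{x y} + 2 A x e^{x y} - B x^{2} y \cos{\left(x y \right)} - 2 B x \sin{\left(x y \right)}
  u_xx = A y^{2} e^{x y} - B y^{2} \sin{\left(x y \right)}
  u_xxy = A x y^{2} e^{x y} + 2 A y e^{x y} - B x y^{2} \cos{\left(x y \right)} - 2 B y \sin{\left(x y \right)}
Term by term:
  1/3·u_xyy = \frac{A x^{2} y e^{x y}}{3} + \frac{2 A x e^{x y}}{3} - \frac{B x^{2} y \cos{\left(x y \right)}}{3} - \frac{2 B x \sin{\left(x y \right)}}{3}
  u_xx = A y^{2} e^{x y} - B y^{2} \sin{\left(x y \right)}
  -2·u_xxy = - 2 A x y^{2} e^{x y} - 4 A y e^{x y} + 2 B x y^{2} \cos{\left(x y \right)} + 4 B y \sin{\left(x y \right)}
So the left-hand side equals
  \frac{A x^{2} y e^{x y}}{3} - 2 A x y^{2} e^{x y} + \frac{2 A x e^{x y}}{3} + A y^{2} e^{x y} - 4 A y e^{x y} - \frac{B x^{2} y \cos{\left(x y \right)}}{3} + 2 B x y^{2} \cos{\left(x y \right)} - \frac{2 B x \sin{\left(x y \right)}}{3} - B y^{2} \sin{\left(x y \right)} + 4 B y \sin{\left(x y \right)}
This must equal f(x, y) identically; expanded, f = \frac{x^{2} y e^{x y}}{3} - \frac{x^{2} y \cos{\left(x y \right)}}{3} - 2 x y^{2} e^{x y} + 2 x y^{2} \cos{\left(x y \right)} + \frac{2 x e^{x y}}{3} - \frac{2 x \sin{\left(x y \right)}}{3} + y^{2} e^{x y} - y^{2} \sin{\left(x y \right)} - 4 y e^{x y} + 4 y \sin{\left(x y \right)}.
Matching coefficients of the independent functions:
  [x e^{x y}]:  \frac{2 A}{3} = \frac{2}{3}
  [x \sin{\left(x y \right)}]:  - \frac{2 B}{3} = - \frac{2}{3}
  [y e^{x y}]:  - 4 A = -4
  [y \sin{\left(x y \right)}]:  4 B = 4
  [y^{2} e^{x y}]:  A = 1
  [y^{2} \sin{\left(x y \right)}]:  - B = -1
  [x y^{2} e^{x y}]:  - 2 A = -2
  [x y^{2} \cos{\left(x y \right)}]:  2 B = 2
  [x^{2} y e^{x y}]:  \frac{A}{3} = \frac{1}{3}
  [x^{2} y \cos{\left(x y \right)}]:  - \frac{B}{3} = - \frac{1}{3}
Solving: A = 1, B = 1.
Check against the point condition:
  u(0, 0) = 1  ⟹  A = 1  ✓
Hence u(x, y) = e^{x y} + \sin{\left(x y \right)}.

Answer: u(x, y) = e^{x y} + \sin{\left(x y \right)}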